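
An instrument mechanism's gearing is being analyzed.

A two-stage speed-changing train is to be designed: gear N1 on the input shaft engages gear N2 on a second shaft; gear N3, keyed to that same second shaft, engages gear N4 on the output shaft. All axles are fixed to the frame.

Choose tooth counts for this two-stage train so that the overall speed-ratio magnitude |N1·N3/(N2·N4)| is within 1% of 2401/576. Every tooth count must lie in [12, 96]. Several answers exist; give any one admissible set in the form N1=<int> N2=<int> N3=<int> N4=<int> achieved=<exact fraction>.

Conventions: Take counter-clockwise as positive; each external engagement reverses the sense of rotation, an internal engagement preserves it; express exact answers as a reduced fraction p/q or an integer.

N1=49 N2=12 N3=49 N4=48 achieved=2401/576

topology: fixed-axis compound train — 2 stages, target 2401/576
target = 2401/576 in lowest terms: an exact hit needs N1·N3 = k·2401 and N2·N4 = k·576 for one integer k, every count in [12, 96]; additionally prefer no 1:1 stage (N1 ≠ N2, N3 ≠ N4)
k = 1: N1·N3 = 2401 = 49·49, N2·N4 = 576 = 12·48
achieved = 49·49/(12·48) = 2401/576; |achieved − target| = 0 ≤ 2401/57600 ✓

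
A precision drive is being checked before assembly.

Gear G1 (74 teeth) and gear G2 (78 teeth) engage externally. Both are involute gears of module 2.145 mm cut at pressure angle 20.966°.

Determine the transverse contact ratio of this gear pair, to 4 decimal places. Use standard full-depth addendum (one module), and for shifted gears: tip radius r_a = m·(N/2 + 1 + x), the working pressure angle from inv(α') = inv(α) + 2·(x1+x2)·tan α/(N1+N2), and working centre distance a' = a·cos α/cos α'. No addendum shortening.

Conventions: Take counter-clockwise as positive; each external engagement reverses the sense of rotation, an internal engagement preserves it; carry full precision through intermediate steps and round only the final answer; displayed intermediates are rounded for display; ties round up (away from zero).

1.7627

recognized (one external pair, fixed centres): single-mesh tooth geometry, m = 2.145, N1 = 74, N2 = 78
base radii: r_b1 = 74.110475, r_b2 = 78.116447
tip radii: r_a1 = 81.510000, r_a2 = 85.800000
no profile shift: α' = α, a' = a
action lengths: √(r_a1²−r_b1²) = 33.934018, √(r_a2²−r_b2²) = 35.488882
base pitch p_b = π·m·cos α = 6.292566
CR = (33.934018 + 35.488882 − 163.020000·sin 20.96600°)/6.292566 = 1.762728
contact ratio ≈ 1.7627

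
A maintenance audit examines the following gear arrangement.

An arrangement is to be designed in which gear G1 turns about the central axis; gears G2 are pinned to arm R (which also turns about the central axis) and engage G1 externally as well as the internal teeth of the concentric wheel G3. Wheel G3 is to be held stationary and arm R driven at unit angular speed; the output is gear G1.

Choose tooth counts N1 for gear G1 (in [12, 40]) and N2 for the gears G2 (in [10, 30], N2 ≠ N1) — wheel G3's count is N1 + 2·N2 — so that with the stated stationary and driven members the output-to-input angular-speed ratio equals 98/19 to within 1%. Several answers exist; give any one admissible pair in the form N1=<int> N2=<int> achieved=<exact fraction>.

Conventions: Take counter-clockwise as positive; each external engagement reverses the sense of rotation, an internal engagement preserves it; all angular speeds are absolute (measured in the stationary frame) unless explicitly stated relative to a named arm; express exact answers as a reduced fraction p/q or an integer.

N1=19 N2=30 achieved=98/19

design class (target 98/19): planetary set
Willis with ω_ring = 0: ω_sun/ω_arm = (N1+N3)/N1; set equal to 98/19  ⇒  N3/N1 = 98/19 − 1 = 79/19
N3 = N1 + 2·N2  ⇒  N2/N1 = (N3/N1 − 1)/2 = (79/19 − 1)/2 = 30/19
smallest multiple with N1 ≥ 12 and N2 ≥ 10: k = 1  ⇒  N1 = 1·19 = 19, N2 = 1·30 = 30 (N1 ≤ 40, N2 ≤ 30, N2 ≠ N1 ✓), N3 = 19 + 2·30 = 79
check: (N1+N3)/N1 with N1 = 19, N3 = 79 gives 98/19; |achieved − target| = 0 ≤ 49/950 ✓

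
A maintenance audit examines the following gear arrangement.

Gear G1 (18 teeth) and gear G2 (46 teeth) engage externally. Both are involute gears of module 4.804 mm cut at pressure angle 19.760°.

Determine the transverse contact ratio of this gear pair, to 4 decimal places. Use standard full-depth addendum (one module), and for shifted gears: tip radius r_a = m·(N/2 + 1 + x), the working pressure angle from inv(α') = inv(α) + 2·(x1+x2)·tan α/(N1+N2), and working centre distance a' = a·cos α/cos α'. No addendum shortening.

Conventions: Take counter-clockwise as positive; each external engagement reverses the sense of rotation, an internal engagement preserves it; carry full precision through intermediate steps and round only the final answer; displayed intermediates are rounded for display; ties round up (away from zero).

1.6450

single-mesh involute tooth geometry (18T engaging 46T at module 4.804)
base radii: r_b1 = 40.690136, r_b2 = 103.985902
tip radii: r_a1 = 48.040000, r_a2 = 115.296000
no profile shift: α' = α, a' = a
action lengths: √(r_a1²−r_b1²) = 25.537315, √(r_a2²−r_b2²) = 49.800600
base pitch p_b = π·m·cos α = 14.203537
CR = (25.537315 + 49.800600 − 153.728000·sin 19.76000°)/14.203537 = 1.645041
contact ratio ≈ 1.6450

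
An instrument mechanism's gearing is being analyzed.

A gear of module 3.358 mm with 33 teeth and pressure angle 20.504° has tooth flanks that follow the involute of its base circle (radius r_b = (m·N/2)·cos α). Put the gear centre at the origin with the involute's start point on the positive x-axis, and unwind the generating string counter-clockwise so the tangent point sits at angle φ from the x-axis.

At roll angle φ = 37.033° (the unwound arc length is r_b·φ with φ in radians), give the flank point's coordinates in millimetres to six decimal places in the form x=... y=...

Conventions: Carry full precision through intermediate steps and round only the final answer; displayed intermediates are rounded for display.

recognized (one wheel, involute flank): single-mesh tooth geometry, m = 3.358, N = 33
pitch radius r_p = m·N/2 = 3.358·33/2 = 55.407000
base radius r_b = r_p·cos α = 55.407000·cos 20.504° = 51.896841
roll angle φ = 37.033° = 0.64634778 rad
x = r_b·(cos φ + φ·sin φ) = 61.631018
y = r_b·(sin φ − φ·cos φ) = 4.478839

x=61.631018 y=4.478839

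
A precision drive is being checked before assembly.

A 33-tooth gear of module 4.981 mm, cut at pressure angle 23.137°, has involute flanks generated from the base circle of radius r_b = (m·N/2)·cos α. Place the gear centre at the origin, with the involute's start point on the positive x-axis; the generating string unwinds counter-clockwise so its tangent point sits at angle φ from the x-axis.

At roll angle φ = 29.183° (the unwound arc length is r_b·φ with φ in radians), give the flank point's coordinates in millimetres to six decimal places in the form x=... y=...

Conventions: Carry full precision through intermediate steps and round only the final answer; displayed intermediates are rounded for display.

x=84.752595 y=3.243218

single-mesh involute tooth geometry (33T wheel at module 4.981)
pitch radius r_p = m·N/2 = 4.981·33/2 = 82.186500
base radius r_b = r_p·cos α = 82.186500·cos 23.137° = 75.576071
roll angle φ = 29.183° = 0.50933944 rad
x = r_b·(cos φ + φ·sin φ) = 84.752595
y = r_b·(sin φ − φ·cos φ) = 3.243218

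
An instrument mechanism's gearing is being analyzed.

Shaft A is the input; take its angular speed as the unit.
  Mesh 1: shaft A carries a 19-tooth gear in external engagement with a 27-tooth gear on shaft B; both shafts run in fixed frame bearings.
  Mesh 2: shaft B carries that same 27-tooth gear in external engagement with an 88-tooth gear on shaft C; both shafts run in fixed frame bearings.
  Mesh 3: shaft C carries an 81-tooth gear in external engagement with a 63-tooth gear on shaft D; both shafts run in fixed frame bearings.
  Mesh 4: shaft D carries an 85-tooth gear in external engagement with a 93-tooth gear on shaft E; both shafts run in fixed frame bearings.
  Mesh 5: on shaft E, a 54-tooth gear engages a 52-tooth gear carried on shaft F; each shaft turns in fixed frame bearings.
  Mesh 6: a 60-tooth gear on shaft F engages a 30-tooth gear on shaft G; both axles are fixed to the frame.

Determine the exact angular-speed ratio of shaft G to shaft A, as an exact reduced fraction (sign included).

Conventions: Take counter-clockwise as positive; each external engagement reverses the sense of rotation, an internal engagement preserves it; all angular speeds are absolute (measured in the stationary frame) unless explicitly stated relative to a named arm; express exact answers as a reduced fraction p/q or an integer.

class = fixed-axis compound train [6 meshes; 6 ratios multiply, 6 sense flips]
mesh 1 [19T→27T]: running ratio 19/27, sense −
mesh 2 [27T→88T]: running ratio 19/88, sense +
mesh 3 [81T→63T]: running ratio 171/616, sense −
mesh 4 [85T→93T]: running ratio 4845/19096, sense +
mesh 5 [54T→52T]: running ratio 130815/496496, sense −
mesh 6 [60T→30T]: running ratio 130815/248248, sense +
ω_out/ω_in = 130815/248248

130815/248248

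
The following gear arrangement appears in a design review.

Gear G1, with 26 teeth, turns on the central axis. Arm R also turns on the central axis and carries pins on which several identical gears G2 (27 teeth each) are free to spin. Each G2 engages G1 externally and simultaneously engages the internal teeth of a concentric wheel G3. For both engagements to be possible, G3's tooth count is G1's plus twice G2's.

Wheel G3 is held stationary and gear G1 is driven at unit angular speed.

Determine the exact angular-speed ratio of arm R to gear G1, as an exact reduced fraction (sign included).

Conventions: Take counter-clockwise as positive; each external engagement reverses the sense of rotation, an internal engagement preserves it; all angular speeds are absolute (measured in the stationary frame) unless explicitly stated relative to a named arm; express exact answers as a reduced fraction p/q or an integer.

13/53

topology: planetary set — G1 26T / G2 27T / G3 80T, arm = carrier (Willis)
ring teeth: 26 + 2·27 = 80
26(ω_sun−ω_arm) = −80(ω_ring−ω_arm),  ω_ring = 0, ω_sun = 1
26(1−ω_arm) = −80(0−ω_arm)  ⇒  106·ω_arm = 26  ⇒  ω_arm = 13/53
ω_out/ω_in = 13/53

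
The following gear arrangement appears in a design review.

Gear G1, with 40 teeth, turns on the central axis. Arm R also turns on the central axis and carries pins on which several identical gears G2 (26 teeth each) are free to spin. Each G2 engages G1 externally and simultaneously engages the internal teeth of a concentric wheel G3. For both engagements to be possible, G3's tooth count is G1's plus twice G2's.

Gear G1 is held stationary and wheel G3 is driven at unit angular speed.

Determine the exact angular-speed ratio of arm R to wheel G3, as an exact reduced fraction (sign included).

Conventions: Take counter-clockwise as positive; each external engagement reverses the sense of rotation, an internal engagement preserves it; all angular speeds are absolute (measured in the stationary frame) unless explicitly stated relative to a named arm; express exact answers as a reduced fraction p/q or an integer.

class = planetary set [G3 = 40+2·26 = 92; Willis about the carrier]
ring teeth: 40 + 2·26 = 92
40(ω_sun−ω_arm) = −92(ω_ring−ω_arm),  ω_sun = 0, ω_ring = 1
40(0−ω_arm) = −92(1−ω_arm)  ⇒  132·ω_arm = 92  ⇒  ω_arm = 23/33
ω_out/ω_in = 23/33

23/33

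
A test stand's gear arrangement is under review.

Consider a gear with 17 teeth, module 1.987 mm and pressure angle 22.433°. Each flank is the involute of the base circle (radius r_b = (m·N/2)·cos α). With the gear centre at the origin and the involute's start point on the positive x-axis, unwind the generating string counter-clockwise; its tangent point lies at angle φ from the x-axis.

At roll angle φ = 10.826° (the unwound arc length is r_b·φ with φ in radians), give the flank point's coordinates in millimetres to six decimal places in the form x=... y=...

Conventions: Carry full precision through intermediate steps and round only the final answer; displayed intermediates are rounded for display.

x=15.887606 y=0.034979

single-mesh involute tooth geometry (17T wheel at module 1.987)
pitch radius r_p = m·N/2 = 1.987·17/2 = 16.889500
base radius r_b = r_p·cos α = 16.889500·cos 22.433° = 15.611411
roll angle φ = 10.826° = 0.18894934 rad
x = r_b·(cos φ + φ·sin φ) = 15.887606
y = r_b·(sin φ − φ·cos φ) = 0.034979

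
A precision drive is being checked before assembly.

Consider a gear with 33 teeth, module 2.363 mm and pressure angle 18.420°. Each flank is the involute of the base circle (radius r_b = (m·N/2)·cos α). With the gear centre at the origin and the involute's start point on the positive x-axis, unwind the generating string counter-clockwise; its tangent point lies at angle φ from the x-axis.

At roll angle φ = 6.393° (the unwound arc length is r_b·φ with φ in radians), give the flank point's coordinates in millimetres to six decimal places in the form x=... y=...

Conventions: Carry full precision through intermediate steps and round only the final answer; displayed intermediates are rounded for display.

topology: single-mesh involute geometry — m = 2.363, N = 33
pitch radius r_p = m·N/2 = 2.363·33/2 = 38.989500
base radius r_b = r_p·cos α = 38.989500·cos 18.420° = 36.991903
roll angle φ = 6.393° = 0.11157890 rad
x = r_b·(cos φ + φ·sin φ) = 37.221459
y = r_b·(sin φ − φ·cos φ) = 0.017108

x=37.221459 y=0.017108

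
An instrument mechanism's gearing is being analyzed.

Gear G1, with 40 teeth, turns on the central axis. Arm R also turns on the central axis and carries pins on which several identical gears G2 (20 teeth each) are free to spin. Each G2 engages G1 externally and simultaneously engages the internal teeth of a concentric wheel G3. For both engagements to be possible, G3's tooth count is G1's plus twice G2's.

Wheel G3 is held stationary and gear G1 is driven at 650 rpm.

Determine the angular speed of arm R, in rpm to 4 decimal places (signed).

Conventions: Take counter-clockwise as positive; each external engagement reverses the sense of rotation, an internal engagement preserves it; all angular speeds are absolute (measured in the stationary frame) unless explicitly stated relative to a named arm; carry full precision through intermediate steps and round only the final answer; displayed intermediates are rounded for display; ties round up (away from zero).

topology: planetary set — G1 40T / G2 20T / G3 80T, arm = carrier (Willis)
normalise by the input: solve with ω_sun = 1, then scale by 650 rpm
ring teeth: 40 + 2·20 = 80
40(ω_sun−ω_arm) = −80(ω_ring−ω_arm),  ω_ring = 0, ω_sun = 1
40(1−ω_arm) = −80(0−ω_arm)  ⇒  120·ω_arm = 40  ⇒  ω_arm = 1/3
scale: ω_arm = 1/3 × 650 rpm = +216.6667 rpm

+216.6667 rpm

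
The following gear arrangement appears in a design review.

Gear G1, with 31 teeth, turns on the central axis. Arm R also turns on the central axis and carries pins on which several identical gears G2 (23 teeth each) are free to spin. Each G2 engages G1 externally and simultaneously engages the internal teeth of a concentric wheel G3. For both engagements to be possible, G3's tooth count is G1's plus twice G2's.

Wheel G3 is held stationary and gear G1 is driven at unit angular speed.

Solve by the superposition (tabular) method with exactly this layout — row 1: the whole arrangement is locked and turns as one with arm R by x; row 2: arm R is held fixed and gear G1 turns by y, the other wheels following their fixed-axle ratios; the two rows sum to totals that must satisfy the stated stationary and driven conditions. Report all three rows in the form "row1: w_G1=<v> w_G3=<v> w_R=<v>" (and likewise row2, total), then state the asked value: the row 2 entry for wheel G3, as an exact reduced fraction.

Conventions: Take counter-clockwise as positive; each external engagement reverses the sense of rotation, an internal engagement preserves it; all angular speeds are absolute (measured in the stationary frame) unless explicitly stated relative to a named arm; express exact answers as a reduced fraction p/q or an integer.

row1: w_G1=31/108 w_G3=31/108 w_R=31/108
row2: w_G1=77/108 w_G3=-31/108 w_R=0
total: w_G1=1 w_G3=0 w_R=31/108
asked value: -31/108

topology: planetary set — G1 31T / G2 23T / G3 77T, arm = carrier (Willis)
row 1: whole set turns with the arm by x
row 2 (arm held, sun turns y): ω_ring = −(31/77)·y, ω_arm = 0
boundary: total ω_ring = x − (31/77)·y = 0 and total ω_sun = x + y = 1  ⇒  y = 77/108, x = 31/108
row 2 ring = −(31/77)·77/108 = -31/108
totals (row 1 + row 2): sun 31/108 + 77/108 = 1, ring 31/108 + (-31/108) = 0, arm 31/108 + 0 = 31/108
asked cell (row2, ring) = -31/108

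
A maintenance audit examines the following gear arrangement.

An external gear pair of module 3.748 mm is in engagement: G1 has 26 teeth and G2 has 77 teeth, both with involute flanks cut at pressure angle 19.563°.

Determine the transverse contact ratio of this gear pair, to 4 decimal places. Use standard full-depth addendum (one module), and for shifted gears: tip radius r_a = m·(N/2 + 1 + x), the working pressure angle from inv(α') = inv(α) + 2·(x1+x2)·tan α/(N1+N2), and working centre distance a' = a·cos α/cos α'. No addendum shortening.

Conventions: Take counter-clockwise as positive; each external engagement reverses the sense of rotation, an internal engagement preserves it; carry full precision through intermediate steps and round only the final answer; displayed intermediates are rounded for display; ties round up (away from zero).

recognized (one external pair, fixed centres): single-mesh tooth geometry, m = 3.748, N1 = 26, N2 = 77
base radii: r_b1 = 45.911353, r_b2 = 135.968237
tip radii: r_a1 = 52.472000, r_a2 = 148.046000
no profile shift: α' = α, a' = a
action lengths: √(r_a1²−r_b1²) = 25.405875, √(r_a2²−r_b2²) = 58.568394
base pitch p_b = π·m·cos α = 11.094982
CR = (25.405875 + 58.568394 − 193.022000·sin 19.56300°)/11.094982 = 1.743326
contact ratio ≈ 1.7433

1.7433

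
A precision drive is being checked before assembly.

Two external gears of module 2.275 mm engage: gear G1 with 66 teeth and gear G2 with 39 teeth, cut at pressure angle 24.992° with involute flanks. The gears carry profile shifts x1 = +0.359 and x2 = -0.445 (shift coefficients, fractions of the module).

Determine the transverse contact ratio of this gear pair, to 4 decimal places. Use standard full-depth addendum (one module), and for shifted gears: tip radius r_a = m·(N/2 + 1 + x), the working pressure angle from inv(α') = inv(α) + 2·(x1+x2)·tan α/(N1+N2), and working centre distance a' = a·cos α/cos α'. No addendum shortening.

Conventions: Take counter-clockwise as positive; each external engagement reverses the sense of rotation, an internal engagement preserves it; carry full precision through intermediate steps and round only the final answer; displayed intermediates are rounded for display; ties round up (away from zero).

1.5493

single-mesh involute tooth geometry (66T engaging 39T at module 2.275)
base radii: r_b1 = 68.045487, r_b2 = 40.208697
tip radii: r_a1 = 78.166725, r_a2 = 45.625125
inv(α') = inv(24.992°) + 2·(+0.359-0.445)·tan α/(66+39) = 0.02918142  ⇒  α' = 24.78878°
a' = a·cos α / cos α' = 119.4375·cos 24.992°/cos 24.78878° = 119.241104
action lengths: √(r_a1²−r_b1²) = 38.468801, √(r_a2²−r_b2²) = 21.561836
base pitch p_b = π·m·cos α = 6.477915
CR = (38.468801 + 21.561836 − 119.241104·sin 24.78878°)/6.477915 = 1.549250
contact ratio ≈ 1.5493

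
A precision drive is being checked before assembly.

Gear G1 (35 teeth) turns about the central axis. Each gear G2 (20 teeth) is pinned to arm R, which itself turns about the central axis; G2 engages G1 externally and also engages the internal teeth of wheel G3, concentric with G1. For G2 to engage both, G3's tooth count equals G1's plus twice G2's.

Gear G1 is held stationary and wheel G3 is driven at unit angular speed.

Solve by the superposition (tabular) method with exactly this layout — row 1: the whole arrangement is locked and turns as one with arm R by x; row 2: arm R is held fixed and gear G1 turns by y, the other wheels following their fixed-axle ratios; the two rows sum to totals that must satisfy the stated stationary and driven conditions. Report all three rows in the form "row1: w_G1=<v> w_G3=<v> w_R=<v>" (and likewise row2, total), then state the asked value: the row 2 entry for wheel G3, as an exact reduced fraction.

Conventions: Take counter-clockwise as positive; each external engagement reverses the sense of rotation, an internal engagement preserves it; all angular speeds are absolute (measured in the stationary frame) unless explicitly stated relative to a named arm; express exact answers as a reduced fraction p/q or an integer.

row1: w_G1=15/22 w_G3=15/22 w_R=15/22
row2: w_G1=-15/22 w_G3=7/22 w_R=0
total: w_G1=0 w_G3=1 w_R=15/22
asked value: 7/22

topology: planetary set — G1 35T / G2 20T / G3 75T, arm = carrier (Willis)
row 1 — lock + rotate with arm: ω_sun = ω_ring = ω_arm = x
row 2 (arm held, sun turns y): ω_ring = −(35/75)·y, ω_arm = 0
boundary: total ω_sun = x + y = 0 and total ω_ring = x − (35/75)·y = 1  ⇒  y = -15/22, x = 15/22
row 2 ring = −(35/75)·(-15/22) = 7/22
totals (row 1 + row 2): sun 15/22 + (-15/22) = 0, ring 15/22 + 7/22 = 1, arm 15/22 + 0 = 15/22
asked cell (row2, ring) = 7/22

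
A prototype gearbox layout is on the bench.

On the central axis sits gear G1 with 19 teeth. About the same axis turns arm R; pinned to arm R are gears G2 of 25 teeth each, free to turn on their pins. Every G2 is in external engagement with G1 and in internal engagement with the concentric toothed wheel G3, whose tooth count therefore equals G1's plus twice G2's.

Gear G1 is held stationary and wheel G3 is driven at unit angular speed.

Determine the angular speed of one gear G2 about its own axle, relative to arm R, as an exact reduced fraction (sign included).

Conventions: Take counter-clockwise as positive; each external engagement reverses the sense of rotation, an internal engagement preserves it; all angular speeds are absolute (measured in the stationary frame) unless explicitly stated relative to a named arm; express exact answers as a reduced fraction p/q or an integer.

topology: planetary set — G1 19T / G2 25T / G3 69T, arm = carrier (Willis)
ring teeth: 19 + 2·25 = 69
19(ω_sun−ω_arm) = −69(ω_ring−ω_arm),  ω_sun = 0, ω_ring = 1
19(0−ω_arm) = −69(1−ω_arm)  ⇒  88·ω_arm = 69  ⇒  ω_arm = 69/88
sun–planet mesh: 19·(0−69/88) = −25·(ω_p−ω_arm)  ⇒  ω_p−ω_arm = 1311/2200
exact speed ratio = 1311/2200

1311/2200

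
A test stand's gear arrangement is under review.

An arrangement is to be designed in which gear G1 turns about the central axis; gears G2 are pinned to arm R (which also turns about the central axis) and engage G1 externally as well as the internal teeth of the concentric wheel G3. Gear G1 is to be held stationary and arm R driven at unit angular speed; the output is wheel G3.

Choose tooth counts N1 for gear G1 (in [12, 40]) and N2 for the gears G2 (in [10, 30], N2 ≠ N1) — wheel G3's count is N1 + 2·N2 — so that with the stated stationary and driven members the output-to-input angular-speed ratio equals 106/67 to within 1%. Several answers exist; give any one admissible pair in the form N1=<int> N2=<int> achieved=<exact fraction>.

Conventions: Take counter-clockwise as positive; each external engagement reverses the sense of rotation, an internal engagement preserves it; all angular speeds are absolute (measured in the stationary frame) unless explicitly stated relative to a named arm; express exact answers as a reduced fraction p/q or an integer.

N1=39 N2=14 achieved=106/67

design class (target 106/67): planetary set
Willis with ω_sun = 0: ω_ring/ω_arm = (N1+N3)/N3; set equal to 106/67  ⇒  N3/N1 = 1/(106/67 − 1) = 67/39
N3 = N1 + 2·N2  ⇒  N2/N1 = (N3/N1 − 1)/2 = (67/39 − 1)/2 = 14/39
smallest multiple with N1 ≥ 12 and N2 ≥ 10: k = 1  ⇒  N1 = 1·39 = 39, N2 = 1·14 = 14 (N1 ≤ 40, N2 ≤ 30, N2 ≠ N1 ✓), N3 = 39 + 2·14 = 67
check: (N1+N3)/N3 with N1 = 39, N3 = 67 gives 106/67; |achieved − target| = 0 ≤ 53/3350 ✓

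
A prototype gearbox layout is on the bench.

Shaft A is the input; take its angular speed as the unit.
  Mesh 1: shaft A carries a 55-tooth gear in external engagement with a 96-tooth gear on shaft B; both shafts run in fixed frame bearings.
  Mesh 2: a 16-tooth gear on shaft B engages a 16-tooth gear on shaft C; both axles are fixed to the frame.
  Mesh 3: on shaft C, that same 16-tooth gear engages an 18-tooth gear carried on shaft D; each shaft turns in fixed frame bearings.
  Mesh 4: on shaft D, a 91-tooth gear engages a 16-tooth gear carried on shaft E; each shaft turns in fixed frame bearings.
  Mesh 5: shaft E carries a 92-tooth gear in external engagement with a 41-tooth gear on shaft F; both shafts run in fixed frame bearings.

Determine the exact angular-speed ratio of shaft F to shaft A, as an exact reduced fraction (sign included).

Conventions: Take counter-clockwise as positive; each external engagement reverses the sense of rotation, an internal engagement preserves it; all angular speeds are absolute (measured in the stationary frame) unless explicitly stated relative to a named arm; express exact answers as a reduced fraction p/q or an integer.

class = fixed-axis compound train [5 meshes; 5 ratios multiply, 5 sense flips]
mesh 1 [55T→96T]: running ratio 55/96, sense −
mesh 2 [16T→16T]: running ratio 55/96, sense +
mesh 3 [16T→18T]: running ratio 55/108, sense −
mesh 4 [91T→16T]: running ratio 5005/1728, sense +
mesh 5 [92T→41T]: running ratio 115115/17712, sense −
ω_out/ω_in = -115115/17712

-115115/17712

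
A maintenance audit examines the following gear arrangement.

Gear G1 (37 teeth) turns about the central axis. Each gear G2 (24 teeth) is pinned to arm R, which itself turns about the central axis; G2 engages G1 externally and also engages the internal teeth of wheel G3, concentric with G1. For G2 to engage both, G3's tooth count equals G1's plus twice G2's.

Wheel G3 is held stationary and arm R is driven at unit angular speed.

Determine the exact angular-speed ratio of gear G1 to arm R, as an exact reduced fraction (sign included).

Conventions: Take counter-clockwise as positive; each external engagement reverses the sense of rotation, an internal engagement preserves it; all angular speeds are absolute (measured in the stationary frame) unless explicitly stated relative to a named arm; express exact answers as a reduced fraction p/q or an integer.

122/37

topology: planetary set — G1 37T / G2 24T / G3 85T, arm = carrier (Willis)
ring teeth: 37 + 2·24 = 85
37(ω_sun−ω_arm) = −85(ω_ring−ω_arm),  ω_ring = 0, ω_arm = 1
ω_sun = 1 − (85/37)(0−1) = 122/37
ω_out/ω_in = 122/37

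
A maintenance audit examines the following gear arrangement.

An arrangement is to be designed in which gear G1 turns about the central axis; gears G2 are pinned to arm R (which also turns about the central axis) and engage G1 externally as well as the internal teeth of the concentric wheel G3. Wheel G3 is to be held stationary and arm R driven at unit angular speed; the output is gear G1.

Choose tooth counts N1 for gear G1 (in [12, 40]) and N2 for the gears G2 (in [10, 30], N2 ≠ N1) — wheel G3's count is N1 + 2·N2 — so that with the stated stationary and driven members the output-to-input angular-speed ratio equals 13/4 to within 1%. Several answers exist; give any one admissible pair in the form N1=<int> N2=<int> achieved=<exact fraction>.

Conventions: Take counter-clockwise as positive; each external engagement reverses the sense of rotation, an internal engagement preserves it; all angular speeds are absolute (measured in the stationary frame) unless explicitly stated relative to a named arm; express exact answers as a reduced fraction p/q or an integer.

N1=16 N2=10 achieved=13/4

class = planetary set [ratio 13/4 wanted; Willis about the carrier]
Willis with ω_ring = 0: ω_sun/ω_arm = (N1+N3)/N1; set equal to 13/4  ⇒  N3/N1 = 13/4 − 1 = 9/4
N3 = N1 + 2·N2  ⇒  N2/N1 = (N3/N1 − 1)/2 = (9/4 − 1)/2 = 5/8
smallest multiple with N1 ≥ 12 and N2 ≥ 10: k = 2  ⇒  N1 = 2·8 = 16, N2 = 2·5 = 10 (N1 ≤ 40, N2 ≤ 30, N2 ≠ N1 ✓), N3 = 16 + 2·10 = 36
check: (N1+N3)/N1 with N1 = 16, N3 = 36 gives 13/4; |achieved − target| = 0 ≤ 13/400 ✓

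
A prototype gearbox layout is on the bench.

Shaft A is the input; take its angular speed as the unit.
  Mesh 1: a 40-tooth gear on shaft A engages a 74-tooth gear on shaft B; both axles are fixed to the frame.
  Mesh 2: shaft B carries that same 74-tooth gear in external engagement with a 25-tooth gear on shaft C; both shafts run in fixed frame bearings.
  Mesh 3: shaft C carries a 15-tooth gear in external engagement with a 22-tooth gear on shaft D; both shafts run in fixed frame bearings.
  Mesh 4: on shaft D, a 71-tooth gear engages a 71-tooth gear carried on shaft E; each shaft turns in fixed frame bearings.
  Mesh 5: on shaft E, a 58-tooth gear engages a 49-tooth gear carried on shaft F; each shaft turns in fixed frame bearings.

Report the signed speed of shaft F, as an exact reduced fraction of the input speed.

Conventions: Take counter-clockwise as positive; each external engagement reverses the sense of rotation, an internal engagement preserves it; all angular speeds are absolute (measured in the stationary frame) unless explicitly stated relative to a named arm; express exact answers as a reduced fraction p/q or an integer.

-696/539

5-mesh fixed-axis compound train (all bearings frame-fixed)
mesh 1 [40T→74T]: |ω|/ω_in = 1×40/74 = 20/37, sense flips to −
mesh 2 [74T→25T]: |ω|/ω_in = (20/37)×74/25 = 8/5, sense flips to +
mesh 3 [15T→22T]: |ω|/ω_in = (8/5)×15/22 = 12/11, sense flips to −
mesh 4 [71T→71T]: |ω|/ω_in = (12/11)×71/71 = 12/11, sense flips to +
mesh 5 [58T→49T]: |ω|/ω_in = (12/11)×58/49 = 696/539, sense flips to −
signed output speed (× input speed) = -696/539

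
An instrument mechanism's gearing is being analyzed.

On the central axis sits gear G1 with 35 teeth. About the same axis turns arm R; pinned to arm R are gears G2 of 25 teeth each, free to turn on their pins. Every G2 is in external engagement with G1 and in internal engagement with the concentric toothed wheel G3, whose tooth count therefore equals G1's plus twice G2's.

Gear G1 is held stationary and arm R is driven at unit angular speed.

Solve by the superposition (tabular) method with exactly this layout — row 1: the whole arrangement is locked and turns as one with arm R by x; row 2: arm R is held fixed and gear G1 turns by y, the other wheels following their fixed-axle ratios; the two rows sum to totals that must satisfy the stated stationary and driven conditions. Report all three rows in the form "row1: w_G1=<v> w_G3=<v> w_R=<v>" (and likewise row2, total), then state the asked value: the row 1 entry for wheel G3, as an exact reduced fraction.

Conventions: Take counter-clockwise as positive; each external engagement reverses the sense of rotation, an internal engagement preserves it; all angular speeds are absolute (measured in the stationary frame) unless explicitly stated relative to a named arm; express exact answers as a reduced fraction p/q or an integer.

planetary set (35T centre, 25T on arm, 85T internal) — Willis relation
row 1: whole set turns with the arm by x
superposition row 2 [arm held]: sun y, ring −(35/85)·y, arm 0
boundary: total ω_sun = x + y = 0 and total ω_arm = x = 1  ⇒  y = -1, x = 1
row 2 ring = −(35/85)·(-1) = 7/17
totals (row 1 + row 2): sun 1 + (-1) = 0, ring 1 + 7/17 = 24/17, arm 1 + 0 = 1
asked cell (row1, ring) = 1

row1: w_G1=1 w_G3=1 w_R=1
row2: w_G1=-1 w_G3=7/17 w_R=0
total: w_G1=0 w_G3=24/17 w_R=1
asked value: 1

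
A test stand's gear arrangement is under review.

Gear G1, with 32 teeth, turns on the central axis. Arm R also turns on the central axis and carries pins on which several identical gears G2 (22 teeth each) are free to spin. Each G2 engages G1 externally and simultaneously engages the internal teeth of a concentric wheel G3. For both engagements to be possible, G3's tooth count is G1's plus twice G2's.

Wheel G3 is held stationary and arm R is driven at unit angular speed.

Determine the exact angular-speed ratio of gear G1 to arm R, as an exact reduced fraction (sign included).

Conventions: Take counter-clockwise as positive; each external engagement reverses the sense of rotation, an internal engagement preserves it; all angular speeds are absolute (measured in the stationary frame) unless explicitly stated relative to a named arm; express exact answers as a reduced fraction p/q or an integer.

27/8

planetary set (32T centre, 22T on arm, 76T internal) — Willis relation
ring teeth: 32 + 2·22 = 76
32(ω_sun−ω_arm) = −76(ω_ring−ω_arm),  ω_ring = 0, ω_arm = 1
ω_sun = 1 − (76/32)(0−1) = 27/8
ω_out/ω_in = 27/8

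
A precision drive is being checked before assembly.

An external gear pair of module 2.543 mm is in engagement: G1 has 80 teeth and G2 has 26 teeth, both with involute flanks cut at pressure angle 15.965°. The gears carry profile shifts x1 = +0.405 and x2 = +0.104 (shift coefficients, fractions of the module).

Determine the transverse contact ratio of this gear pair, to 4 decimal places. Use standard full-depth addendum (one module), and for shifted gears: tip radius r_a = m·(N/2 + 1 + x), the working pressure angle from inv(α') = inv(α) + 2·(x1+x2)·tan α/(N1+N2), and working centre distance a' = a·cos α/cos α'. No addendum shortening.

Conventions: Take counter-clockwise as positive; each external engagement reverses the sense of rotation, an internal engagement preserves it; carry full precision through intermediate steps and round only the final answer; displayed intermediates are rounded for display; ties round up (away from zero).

topology: single-mesh involute geometry — m = 2.543, 80T/26T pair
base radii: r_b1 = 97.796649, r_b2 = 31.783911
tip radii: r_a1 = 105.292915, r_a2 = 35.866472
inv(α') = inv(15.965°) + 2·(+0.405+0.104)·tan α/(80+26) = 0.01019008  ⇒  α' = 17.68460°
a' = a·cos α / cos α' = 134.7790·cos 15.965°/cos 17.68460° = 136.007862
action lengths: √(r_a1²−r_b1²) = 39.018117, √(r_a2²−r_b2²) = 16.618870
base pitch p_b = π·m·cos α = 7.680931
CR = (39.018117 + 16.618870 − 136.007862·sin 17.68460°)/7.680931 = 1.864478
contact ratio ≈ 1.8645

1.8645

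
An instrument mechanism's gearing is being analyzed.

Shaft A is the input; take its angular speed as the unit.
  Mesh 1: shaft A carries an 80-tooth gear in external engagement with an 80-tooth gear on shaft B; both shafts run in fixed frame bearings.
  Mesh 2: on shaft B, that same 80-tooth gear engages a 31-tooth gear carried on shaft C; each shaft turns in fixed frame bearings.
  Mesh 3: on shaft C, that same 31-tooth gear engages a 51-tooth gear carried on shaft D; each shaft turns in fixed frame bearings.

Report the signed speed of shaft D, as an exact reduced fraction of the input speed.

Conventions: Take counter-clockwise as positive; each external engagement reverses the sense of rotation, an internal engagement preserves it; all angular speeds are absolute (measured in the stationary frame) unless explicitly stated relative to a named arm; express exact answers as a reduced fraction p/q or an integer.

-80/51

3-mesh fixed-axis compound train (all bearings frame-fixed)
mesh 1 [80T→80T]: |ω|/ω_in = 1×80/80 = 1, sense flips to −
mesh 2 [80T→31T]: |ω|/ω_in = 1×80/31 = 80/31, sense flips to +
mesh 3 [31T→51T]: |ω|/ω_in = (80/31)×31/51 = 80/51, sense flips to −
signed output speed (× input speed) = -80/51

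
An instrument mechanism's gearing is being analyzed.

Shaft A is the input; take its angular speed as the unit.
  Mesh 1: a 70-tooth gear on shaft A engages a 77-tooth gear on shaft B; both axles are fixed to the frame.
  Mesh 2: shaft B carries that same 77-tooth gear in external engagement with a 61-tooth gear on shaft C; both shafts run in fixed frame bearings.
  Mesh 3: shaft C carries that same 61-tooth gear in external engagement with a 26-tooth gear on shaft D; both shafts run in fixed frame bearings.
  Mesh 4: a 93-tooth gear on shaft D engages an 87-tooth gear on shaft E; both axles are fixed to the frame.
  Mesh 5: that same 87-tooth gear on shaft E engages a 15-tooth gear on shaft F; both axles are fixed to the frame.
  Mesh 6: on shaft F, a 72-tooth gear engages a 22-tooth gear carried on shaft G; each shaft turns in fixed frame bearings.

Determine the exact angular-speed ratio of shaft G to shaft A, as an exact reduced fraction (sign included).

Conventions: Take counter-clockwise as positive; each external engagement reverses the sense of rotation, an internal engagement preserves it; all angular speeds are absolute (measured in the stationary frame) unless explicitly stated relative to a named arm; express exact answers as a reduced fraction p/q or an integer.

class = fixed-axis compound train [6 meshes; 6 ratios multiply, 6 sense flips]
mesh 1 [70T→77T]: running ratio 10/11, sense −
mesh 2 [77T→61T]: running ratio 70/61, sense +
mesh 3 [61T→26T]: running ratio 35/13, sense −
mesh 4 [93T→87T]: running ratio 1085/377, sense +
mesh 5 [87T→15T]: running ratio 217/13, sense −
mesh 6 [72T→22T]: running ratio 7812/143, sense +
ω_out/ω_in = 7812/143

7812/143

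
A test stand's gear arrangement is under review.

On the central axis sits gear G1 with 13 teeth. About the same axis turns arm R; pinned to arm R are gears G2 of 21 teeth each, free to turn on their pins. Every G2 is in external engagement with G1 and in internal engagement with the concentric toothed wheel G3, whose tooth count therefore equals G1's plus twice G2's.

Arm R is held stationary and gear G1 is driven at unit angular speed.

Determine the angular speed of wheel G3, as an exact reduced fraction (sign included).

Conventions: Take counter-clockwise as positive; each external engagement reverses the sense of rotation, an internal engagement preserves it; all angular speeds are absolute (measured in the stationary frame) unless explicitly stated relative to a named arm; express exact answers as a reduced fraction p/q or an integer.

class = planetary set [G3 = 13+2·21 = 55; Willis about the carrier]
ring teeth: 13 + 2·21 = 55
13(ω_sun−ω_arm) = −55(ω_ring−ω_arm),  ω_arm = 0, ω_sun = 1
ω_ring = 0 − (13/55)(1−0) = -13/55
exact speed ratio = -13/55

-13/55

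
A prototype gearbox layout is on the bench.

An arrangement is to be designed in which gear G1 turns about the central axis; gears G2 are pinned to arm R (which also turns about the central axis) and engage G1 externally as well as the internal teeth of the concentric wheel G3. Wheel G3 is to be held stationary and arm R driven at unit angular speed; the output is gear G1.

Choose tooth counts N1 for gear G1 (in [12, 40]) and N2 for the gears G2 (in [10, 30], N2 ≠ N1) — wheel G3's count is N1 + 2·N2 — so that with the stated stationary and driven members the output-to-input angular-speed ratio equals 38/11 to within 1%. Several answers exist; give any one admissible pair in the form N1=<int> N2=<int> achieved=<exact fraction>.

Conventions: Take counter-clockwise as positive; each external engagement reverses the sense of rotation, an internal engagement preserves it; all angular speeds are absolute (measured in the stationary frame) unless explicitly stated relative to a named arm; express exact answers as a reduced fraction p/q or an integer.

N1=22 N2=16 achieved=38/11

topology: planetary set — design target 38/11, arm = carrier (Willis)
Willis with ω_ring = 0: ω_sun/ω_arm = (N1+N3)/N1; set equal to 38/11  ⇒  N3/N1 = 38/11 − 1 = 27/11
N3 = N1 + 2·N2  ⇒  N2/N1 = (N3/N1 − 1)/2 = (27/11 − 1)/2 = 8/11
smallest multiple with N1 ≥ 12 and N2 ≥ 10: k = 2  ⇒  N1 = 2·11 = 22, N2 = 2·8 = 16 (N1 ≤ 40, N2 ≤ 30, N2 ≠ N1 ✓), N3 = 22 + 2·16 = 54
check: (N1+N3)/N1 with N1 = 22, N3 = 54 gives 38/11; |achieved − target| = 0 ≤ 19/550 ✓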